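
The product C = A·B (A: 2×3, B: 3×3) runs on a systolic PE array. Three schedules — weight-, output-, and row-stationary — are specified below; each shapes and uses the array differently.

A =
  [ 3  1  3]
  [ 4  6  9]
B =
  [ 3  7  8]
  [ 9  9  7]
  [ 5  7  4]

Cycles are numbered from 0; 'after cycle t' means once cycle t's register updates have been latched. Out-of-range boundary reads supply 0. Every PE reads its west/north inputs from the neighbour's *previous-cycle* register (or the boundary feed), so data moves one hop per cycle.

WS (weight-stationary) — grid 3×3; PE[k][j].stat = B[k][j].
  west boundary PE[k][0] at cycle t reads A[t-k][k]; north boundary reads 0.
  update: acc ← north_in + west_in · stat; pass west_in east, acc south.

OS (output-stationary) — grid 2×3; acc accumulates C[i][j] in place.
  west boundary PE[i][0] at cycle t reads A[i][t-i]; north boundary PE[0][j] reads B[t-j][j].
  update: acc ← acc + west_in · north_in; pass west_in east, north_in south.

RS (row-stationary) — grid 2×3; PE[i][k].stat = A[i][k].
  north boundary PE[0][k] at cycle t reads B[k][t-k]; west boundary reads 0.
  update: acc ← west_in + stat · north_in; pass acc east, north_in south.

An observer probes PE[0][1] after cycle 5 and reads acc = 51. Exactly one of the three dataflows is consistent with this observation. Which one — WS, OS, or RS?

Under WS (3×3), PE[0][1]:
  [0] (0,1) acc=0 (h:0 v:0)
  [1] (0,1) acc=21 (h:3 v:21)
  [2] (0,1) acc=28 (h:4 v:28)
  [3] (0,1) acc=0 (h:0 v:0)
  [4] (0,1) acc=0 (h:0 v:0)
  [5] (0,1) acc=0 (h:0 v:0)
Under OS (2×3), PE[0][1]:
  [0] (0,1) acc=0 (h:0 v:0)
  [1] (0,1) acc=21 (h:3 v:7)
  [2] (0,1) acc=30 (h:1 v:9)
  [3] (0,1) acc=51 (h:3 v:7)
  [4] (0,1) acc=51 (h:0 v:0)
  [5] (0,1) acc=51 (h:0 v:0)
Under RS (2×3), PE[0][1]:
  [0] (0,1) acc=0 (h:0 v:0)
  [1] (0,1) acc=18 (h:18 v:9)
  [2] (0,1) acc=30 (h:30 v:9)
  [3] (0,1) acc=31 (h:31 v:7)
  [4] (0,1) acc=0 (h:0 v:0)
  [5] (0,1) acc=0 (h:0 v:0)

dataflow = OS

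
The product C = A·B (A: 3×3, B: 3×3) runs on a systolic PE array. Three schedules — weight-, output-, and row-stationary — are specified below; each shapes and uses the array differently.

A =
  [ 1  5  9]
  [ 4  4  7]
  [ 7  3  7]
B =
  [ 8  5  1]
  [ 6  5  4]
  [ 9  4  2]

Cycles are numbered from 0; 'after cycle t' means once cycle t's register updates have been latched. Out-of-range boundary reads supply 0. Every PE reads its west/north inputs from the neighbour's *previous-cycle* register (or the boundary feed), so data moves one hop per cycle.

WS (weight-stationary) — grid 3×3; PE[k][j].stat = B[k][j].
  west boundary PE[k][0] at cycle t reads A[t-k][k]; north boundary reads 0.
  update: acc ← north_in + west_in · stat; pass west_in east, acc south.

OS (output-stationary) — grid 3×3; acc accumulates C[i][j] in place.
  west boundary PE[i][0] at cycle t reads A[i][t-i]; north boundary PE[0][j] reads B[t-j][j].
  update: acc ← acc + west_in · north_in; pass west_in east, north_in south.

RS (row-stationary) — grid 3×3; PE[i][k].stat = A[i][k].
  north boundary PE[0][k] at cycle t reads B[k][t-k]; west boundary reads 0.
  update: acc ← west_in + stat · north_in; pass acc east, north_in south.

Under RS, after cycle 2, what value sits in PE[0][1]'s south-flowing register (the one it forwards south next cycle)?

register = 5

RS (3×3). Following PE[0][1] plus its west/north inputs:
  cycle 0: PE[0][0] → acc 8, east 8, south 8
  cycle 0: PE[0][1] → acc 0, east 0, south 0
  cycle 1: PE[0][0] → acc 5, east 5, south 5
  cycle 1: PE[0][1] → acc 38, east 38, south 6
  cycle 2: PE[0][0] → acc 1, east 1, south 1
  cycle 2: PE[0][1] → acc 30, east 30, south 5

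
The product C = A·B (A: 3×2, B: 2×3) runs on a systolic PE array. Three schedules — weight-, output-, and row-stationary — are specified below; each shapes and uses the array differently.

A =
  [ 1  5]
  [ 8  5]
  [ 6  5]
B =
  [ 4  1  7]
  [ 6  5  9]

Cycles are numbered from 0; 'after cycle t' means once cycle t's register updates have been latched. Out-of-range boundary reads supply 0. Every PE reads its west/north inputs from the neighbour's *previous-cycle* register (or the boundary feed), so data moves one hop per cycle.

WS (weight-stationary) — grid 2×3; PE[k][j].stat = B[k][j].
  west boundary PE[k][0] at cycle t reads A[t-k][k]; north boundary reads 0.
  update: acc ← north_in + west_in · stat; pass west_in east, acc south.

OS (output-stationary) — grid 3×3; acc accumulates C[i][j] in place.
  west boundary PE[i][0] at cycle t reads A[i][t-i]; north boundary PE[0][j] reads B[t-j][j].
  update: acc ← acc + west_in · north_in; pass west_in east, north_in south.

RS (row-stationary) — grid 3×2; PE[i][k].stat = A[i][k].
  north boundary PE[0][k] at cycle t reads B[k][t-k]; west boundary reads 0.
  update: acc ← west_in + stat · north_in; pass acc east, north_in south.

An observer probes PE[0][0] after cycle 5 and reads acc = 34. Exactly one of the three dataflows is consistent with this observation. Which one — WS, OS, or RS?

dataflow = OS

WS (2×3 grid), PE[0][0]:
  c0 r0c0: 4 / 1 / 4
  c1 r0c0: 32 / 8 / 32
  c2 r0c0: 24 / 6 / 24
  c3 r0c0: 0 / 0 / 0
  c4 r0c0: 0 / 0 / 0
  c5 r0c0: 0 / 0 / 0
OS (3×3 grid), PE[0][0]:
  c0 r0c0: 4 / 1 / 4
  c1 r0c0: 34 / 5 / 6
  c2 r0c0: 34 / 0 / 0
  c3 r0c0: 34 / 0 / 0
  c4 r0c0: 34 / 0 / 0
  c5 r0c0: 34 / 0 / 0
RS (3×2 grid), PE[0][0]:
  c0 r0c0: 4 / 4 / 4
  c1 r0c0: 1 / 1 / 1
  c2 r0c0: 7 / 7 / 7
  c3 r0c0: 0 / 0 / 0
  c4 r0c0: 0 / 0 / 0
  c5 r0c0: 0 / 0 / 0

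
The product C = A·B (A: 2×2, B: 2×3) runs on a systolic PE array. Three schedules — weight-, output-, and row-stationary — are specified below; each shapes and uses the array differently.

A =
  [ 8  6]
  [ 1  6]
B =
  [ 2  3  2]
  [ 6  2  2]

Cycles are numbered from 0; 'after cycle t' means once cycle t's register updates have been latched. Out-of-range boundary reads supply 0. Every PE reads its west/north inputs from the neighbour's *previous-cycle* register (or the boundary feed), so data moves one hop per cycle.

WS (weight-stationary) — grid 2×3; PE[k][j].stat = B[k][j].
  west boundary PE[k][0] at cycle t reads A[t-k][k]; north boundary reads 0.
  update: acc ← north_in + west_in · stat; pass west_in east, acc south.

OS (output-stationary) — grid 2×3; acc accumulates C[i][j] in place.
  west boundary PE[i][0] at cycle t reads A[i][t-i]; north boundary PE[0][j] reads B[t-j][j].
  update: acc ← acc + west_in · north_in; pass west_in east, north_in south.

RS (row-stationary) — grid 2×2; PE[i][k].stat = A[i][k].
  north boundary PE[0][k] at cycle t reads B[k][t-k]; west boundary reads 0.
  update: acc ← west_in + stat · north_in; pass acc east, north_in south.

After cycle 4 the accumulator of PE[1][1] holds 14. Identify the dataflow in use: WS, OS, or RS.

— WS: 2×3; PE[1][1] trace:
  0: (1,1).acc=0  regs=<0,0>
  1: (1,1).acc=0  regs=<0,0>
  2: (1,1).acc=36  regs=<6,36>
  3: (1,1).acc=15  regs=<6,15>
  4: (1,1).acc=0  regs=<0,0>
— OS: 2×3; PE[1][1] trace:
  0: (1,1).acc=0  regs=<0,0>
  1: (1,1).acc=0  regs=<0,0>
  2: (1,1).acc=3  regs=<1,3>
  3: (1,1).acc=15  regs=<6,2>
  4: (1,1).acc=15  regs=<0,0>
— RS: 2×2; PE[1][1] trace:
  0: (1,1).acc=0  regs=<0,0>
  1: (1,1).acc=0  regs=<0,0>
  2: (1,1).acc=38  regs=<38,6>
  3: (1,1).acc=15  regs=<15,2>
  4: (1,1).acc=14  regs=<14,2>

dataflow = RS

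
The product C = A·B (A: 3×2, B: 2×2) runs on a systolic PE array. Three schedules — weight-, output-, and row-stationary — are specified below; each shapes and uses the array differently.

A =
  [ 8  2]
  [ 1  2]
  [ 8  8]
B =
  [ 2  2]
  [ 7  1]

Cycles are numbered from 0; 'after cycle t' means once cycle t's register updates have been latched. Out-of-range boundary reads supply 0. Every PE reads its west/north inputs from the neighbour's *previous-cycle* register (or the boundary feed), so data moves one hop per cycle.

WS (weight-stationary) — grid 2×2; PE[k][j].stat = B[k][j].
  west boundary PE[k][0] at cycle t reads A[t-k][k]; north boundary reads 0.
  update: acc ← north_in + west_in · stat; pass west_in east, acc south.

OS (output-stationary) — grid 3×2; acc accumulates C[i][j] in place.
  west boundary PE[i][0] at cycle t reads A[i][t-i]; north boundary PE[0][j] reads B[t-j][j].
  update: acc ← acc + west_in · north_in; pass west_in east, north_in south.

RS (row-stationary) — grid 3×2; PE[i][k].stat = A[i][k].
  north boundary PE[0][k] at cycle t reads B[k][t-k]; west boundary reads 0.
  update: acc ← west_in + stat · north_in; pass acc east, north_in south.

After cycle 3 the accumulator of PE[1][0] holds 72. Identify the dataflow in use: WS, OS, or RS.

dataflow = WS

— WS: 2×2; PE[1][0] trace:
  step 0 · PE1,0: acc=0; fwd→0 fwd↓0
  step 1 · PE1,0: acc=30; fwd→2 fwd↓30
  step 2 · PE1,0: acc=16; fwd→2 fwd↓16
  step 3 · PE1,0: acc=72; fwd→8 fwd↓72
— OS: 3×2; PE[1][0] trace:
  step 0 · PE1,0: acc=0; fwd→0 fwd↓0
  step 1 · PE1,0: acc=2; fwd→1 fwd↓2
  step 2 · PE1,0: acc=16; fwd→2 fwd↓7
  step 3 · PE1,0: acc=16; fwd→0 fwd↓0
— RS: 3×2; PE[1][0] trace:
  step 0 · PE1,0: acc=0; fwd→0 fwd↓0
  step 1 · PE1,0: acc=2; fwd→2 fwd↓2
  step 2 · PE1,0: acc=2; fwd→2 fwd↓2
  step 3 · PE1,0: acc=0; fwd→0 fwd↓0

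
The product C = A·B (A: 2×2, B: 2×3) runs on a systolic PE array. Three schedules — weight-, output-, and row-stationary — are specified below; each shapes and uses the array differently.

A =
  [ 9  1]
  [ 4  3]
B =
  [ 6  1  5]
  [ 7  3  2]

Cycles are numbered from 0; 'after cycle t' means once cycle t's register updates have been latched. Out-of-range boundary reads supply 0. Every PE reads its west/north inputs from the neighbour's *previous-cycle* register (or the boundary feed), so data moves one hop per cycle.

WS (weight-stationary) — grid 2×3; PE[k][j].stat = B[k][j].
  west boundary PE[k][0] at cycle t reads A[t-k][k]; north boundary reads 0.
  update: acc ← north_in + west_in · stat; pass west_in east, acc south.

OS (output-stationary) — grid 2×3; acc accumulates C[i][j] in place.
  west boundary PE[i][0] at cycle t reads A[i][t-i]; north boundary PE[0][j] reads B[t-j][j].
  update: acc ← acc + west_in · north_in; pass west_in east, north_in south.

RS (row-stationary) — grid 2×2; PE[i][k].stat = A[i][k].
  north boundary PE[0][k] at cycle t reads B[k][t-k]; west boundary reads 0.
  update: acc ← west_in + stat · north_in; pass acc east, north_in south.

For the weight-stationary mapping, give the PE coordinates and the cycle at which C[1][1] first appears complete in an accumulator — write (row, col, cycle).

WS — PE[1][1] is where C[1][1] collects:
  t=0 PE[1][1]: acc=0 h=0 v=0
  t=1 PE[1][1]: acc=0 h=0 v=0
  t=2 PE[1][1]: acc=12 h=1 v=12
  t=3 PE[1][1]: acc=13 h=3 v=13

(row, col, cycle) = (1, 1, 3)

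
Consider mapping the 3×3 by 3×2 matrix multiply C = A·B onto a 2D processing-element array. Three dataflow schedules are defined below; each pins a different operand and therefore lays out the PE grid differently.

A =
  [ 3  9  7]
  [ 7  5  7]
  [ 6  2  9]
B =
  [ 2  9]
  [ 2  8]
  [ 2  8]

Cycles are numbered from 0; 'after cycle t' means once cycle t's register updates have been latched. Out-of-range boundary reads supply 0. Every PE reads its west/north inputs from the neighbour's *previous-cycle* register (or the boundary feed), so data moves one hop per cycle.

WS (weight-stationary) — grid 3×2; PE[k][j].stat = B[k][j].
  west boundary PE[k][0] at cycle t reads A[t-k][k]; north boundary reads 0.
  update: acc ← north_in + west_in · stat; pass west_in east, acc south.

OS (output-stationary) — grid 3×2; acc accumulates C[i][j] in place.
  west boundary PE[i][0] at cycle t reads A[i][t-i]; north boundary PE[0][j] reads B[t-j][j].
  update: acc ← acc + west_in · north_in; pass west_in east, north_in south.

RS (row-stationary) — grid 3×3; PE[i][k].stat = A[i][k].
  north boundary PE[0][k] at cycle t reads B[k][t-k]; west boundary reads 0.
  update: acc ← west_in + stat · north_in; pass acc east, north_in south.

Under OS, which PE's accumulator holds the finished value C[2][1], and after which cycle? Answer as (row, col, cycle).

(row, col, cycle) = (2, 1, 5)

OS: C[2][1] accumulates in PE[2][1]:
  step 0 · PE2,1: acc=0; fwd→0 fwd↓0
  step 1 · PE2,1: acc=0; fwd→0 fwd↓0
  step 2 · PE2,1: acc=0; fwd→0 fwd↓0
  step 3 · PE2,1: acc=54; fwd→6 fwd↓9
  step 4 · PE2,1: acc=70; fwd→2 fwd↓8
  step 5 · PE2,1: acc=142; fwd→9 fwd↓8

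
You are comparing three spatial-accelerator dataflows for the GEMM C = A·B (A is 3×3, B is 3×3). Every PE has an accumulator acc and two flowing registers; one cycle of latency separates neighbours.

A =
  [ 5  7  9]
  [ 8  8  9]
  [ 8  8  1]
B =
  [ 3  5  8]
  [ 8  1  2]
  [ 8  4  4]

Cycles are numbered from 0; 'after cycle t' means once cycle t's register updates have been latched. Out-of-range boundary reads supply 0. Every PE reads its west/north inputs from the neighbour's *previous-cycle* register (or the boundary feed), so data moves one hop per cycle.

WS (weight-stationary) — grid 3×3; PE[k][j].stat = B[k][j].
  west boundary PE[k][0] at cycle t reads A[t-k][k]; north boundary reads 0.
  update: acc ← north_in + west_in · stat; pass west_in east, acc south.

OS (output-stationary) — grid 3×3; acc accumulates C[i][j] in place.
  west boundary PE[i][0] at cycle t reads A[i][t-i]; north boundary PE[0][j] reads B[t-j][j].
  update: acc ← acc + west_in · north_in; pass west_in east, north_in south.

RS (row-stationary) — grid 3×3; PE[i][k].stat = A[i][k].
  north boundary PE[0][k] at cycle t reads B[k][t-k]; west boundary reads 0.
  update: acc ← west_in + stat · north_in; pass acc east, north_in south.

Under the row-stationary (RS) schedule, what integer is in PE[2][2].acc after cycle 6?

RS (3×3). Following PE[2][2] plus its west/north inputs:
  c0 r1c2: 0 / 0 / 0
  c0 r2c1: 0 / 0 / 0
  c0 r2c2: 0 / 0 / 0
  c1 r1c2: 0 / 0 / 0
  c1 r2c1: 0 / 0 / 0
  c1 r2c2: 0 / 0 / 0
  c2 r1c2: 0 / 0 / 0
  c2 r2c1: 0 / 0 / 0
  c2 r2c2: 0 / 0 / 0
  c3 r1c2: 160 / 160 / 8
  c3 r2c1: 88 / 88 / 8
  c3 r2c2: 0 / 0 / 0
  c4 r1c2: 84 / 84 / 4
  c4 r2c1: 48 / 48 / 1
  c4 r2c2: 96 / 96 / 8
  c5 r1c2: 116 / 116 / 4
  c5 r2c1: 80 / 80 / 2
  c5 r2c2: 52 / 52 / 4
  c6 r1c2: 0 / 0 / 0
  c6 r2c1: 0 / 0 / 0
  c6 r2c2: 84 / 84 / 4

PE[2][2].acc = 84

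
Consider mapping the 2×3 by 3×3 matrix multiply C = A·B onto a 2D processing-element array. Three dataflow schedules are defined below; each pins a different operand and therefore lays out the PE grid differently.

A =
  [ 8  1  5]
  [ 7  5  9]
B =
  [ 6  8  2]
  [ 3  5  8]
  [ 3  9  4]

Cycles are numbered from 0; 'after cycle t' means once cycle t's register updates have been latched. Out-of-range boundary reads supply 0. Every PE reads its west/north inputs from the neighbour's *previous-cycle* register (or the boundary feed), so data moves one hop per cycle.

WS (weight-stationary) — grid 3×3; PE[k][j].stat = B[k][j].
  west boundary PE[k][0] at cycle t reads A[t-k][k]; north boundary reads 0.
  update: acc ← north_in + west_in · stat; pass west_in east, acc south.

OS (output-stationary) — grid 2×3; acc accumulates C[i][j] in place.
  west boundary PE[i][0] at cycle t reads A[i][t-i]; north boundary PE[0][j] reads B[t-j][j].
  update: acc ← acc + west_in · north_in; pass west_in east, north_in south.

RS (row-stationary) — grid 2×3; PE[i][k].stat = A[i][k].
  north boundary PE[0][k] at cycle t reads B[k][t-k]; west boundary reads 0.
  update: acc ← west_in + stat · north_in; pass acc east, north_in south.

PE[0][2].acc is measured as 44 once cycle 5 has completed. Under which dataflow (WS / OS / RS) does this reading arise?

Under WS (3×3), PE[0][2]:
  step 0 · PE0,2: acc=0; fwd→0 fwd↓0
  step 1 · PE0,2: acc=0; fwd→0 fwd↓0
  step 2 · PE0,2: acc=16; fwd→8 fwd↓16
  step 3 · PE0,2: acc=14; fwd→7 fwd↓14
  step 4 · PE0,2: acc=0; fwd→0 fwd↓0
  step 5 · PE0,2: acc=0; fwd→0 fwd↓0
Under OS (2×3), PE[0][2]:
  step 0 · PE0,2: acc=0; fwd→0 fwd↓0
  step 1 · PE0,2: acc=0; fwd→0 fwd↓0
  step 2 · PE0,2: acc=16; fwd→8 fwd↓2
  step 3 · PE0,2: acc=24; fwd→1 fwd↓8
  step 4 · PE0,2: acc=44; fwd→5 fwd↓4
  step 5 · PE0,2: acc=44; fwd→0 fwd↓0
Under RS (2×3), PE[0][2]:
  step 0 · PE0,2: acc=0; fwd→0 fwd↓0
  step 1 · PE0,2: acc=0; fwd→0 fwd↓0
  step 2 · PE0,2: acc=66; fwd→66 fwd↓3
  step 3 · PE0,2: acc=114; fwd→114 fwd↓9
  step 4 · PE0,2: acc=44; fwd→44 fwd↓4
  step 5 · PE0,2: acc=0; fwd→0 fwd↓0

dataflow = OS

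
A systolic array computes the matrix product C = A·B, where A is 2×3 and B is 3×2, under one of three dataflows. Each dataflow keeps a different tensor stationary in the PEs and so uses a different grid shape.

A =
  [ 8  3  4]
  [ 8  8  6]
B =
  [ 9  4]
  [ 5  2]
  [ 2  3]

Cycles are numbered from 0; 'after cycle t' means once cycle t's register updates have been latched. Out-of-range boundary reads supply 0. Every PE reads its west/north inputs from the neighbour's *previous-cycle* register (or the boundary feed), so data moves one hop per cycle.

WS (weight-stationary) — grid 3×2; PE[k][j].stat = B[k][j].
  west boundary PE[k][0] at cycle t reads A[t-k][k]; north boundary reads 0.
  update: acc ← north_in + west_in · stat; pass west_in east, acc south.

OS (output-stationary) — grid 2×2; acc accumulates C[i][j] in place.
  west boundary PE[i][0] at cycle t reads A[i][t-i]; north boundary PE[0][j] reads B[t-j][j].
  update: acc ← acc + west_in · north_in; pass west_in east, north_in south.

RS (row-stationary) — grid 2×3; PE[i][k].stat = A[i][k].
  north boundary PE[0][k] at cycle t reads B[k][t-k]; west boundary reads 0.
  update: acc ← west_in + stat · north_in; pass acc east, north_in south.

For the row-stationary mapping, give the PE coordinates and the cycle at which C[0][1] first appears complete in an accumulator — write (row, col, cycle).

Under RS, C[0][1] lands at PE[0][2]:
  [0] (0,2) acc=0 (h:0 v:0)
  [1] (0,2) acc=0 (h:0 v:0)
  [2] (0,2) acc=95 (h:95 v:2)
  [3] (0,2) acc=50 (h:50 v:3)

(row, col, cycle) = (0, 2, 3)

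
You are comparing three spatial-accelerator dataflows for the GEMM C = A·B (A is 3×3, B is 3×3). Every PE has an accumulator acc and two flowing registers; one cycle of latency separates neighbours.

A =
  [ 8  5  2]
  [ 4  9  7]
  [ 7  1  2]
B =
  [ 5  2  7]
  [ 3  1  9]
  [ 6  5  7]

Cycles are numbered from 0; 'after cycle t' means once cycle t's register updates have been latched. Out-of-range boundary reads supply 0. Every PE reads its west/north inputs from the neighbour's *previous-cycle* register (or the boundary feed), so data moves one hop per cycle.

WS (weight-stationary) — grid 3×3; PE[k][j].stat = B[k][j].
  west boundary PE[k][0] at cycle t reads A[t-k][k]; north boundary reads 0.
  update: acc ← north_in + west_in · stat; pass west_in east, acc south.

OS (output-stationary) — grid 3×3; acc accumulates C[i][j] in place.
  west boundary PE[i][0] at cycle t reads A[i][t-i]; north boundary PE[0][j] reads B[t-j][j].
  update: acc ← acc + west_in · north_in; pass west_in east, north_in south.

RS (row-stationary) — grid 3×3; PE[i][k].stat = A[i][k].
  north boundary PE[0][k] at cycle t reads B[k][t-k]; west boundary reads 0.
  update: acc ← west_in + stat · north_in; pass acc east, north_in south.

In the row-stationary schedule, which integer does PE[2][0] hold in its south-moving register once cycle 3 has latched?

register = 2

Tracing RS — 3×3 array, target PE[2][0]:
  after 0 — PE[1][0] acc=0, pass-E 0, pass-S 0
  after 0 — PE[2][0] acc=0, pass-E 0, pass-S 0
  after 1 — PE[1][0] acc=20, pass-E 20, pass-S 5
  after 1 — PE[2][0] acc=0, pass-E 0, pass-S 0
  after 2 — PE[1][0] acc=8, pass-E 8, pass-S 2
  after 2 — PE[2][0] acc=35, pass-E 35, pass-S 5
  after 3 — PE[1][0] acc=28, pass-E 28, pass-S 7
  after 3 — PE[2][0] acc=14, pass-E 14, pass-S 2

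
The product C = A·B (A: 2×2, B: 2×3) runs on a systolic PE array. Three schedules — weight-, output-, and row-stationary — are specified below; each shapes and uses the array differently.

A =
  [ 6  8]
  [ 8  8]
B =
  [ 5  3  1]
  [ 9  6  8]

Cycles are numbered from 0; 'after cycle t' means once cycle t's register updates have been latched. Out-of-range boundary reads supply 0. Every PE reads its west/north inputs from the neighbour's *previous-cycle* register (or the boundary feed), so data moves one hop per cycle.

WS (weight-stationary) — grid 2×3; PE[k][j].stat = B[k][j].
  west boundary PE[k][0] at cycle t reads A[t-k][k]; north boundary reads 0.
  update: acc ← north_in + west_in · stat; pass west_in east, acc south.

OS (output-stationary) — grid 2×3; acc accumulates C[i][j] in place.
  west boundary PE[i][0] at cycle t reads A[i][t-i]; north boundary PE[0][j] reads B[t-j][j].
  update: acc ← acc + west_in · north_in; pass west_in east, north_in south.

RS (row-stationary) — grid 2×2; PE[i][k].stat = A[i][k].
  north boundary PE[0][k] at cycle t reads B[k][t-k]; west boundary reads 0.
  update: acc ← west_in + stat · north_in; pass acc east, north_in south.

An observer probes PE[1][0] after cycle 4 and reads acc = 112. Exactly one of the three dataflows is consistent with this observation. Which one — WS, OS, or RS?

Under WS (2×3), PE[1][0]:
  cycle 0: PE[1][0] → acc 0, east 0, south 0
  cycle 1: PE[1][0] → acc 102, east 8, south 102
  cycle 2: PE[1][0] → acc 112, east 8, south 112
  cycle 3: PE[1][0] → acc 0, east 0, south 0
  cycle 4: PE[1][0] → acc 0, east 0, south 0
Under OS (2×3), PE[1][0]:
  cycle 0: PE[1][0] → acc 0, east 0, south 0
  cycle 1: PE[1][0] → acc 40, east 8, south 5
  cycle 2: PE[1][0] → acc 112, east 8, south 9
  cycle 3: PE[1][0] → acc 112, east 0, south 0
  cycle 4: PE[1][0] → acc 112, east 0, south 0
Under RS (2×2), PE[1][0]:
  cycle 0: PE[1][0] → acc 0, east 0, south 0
  cycle 1: PE[1][0] → acc 40, east 40, south 5
  cycle 2: PE[1][0] → acc 24, east 24, south 3
  cycle 3: PE[1][0] → acc 8, east 8, south 1
  cycle 4: PE[1][0] → acc 0, east 0, south 0

dataflow = OS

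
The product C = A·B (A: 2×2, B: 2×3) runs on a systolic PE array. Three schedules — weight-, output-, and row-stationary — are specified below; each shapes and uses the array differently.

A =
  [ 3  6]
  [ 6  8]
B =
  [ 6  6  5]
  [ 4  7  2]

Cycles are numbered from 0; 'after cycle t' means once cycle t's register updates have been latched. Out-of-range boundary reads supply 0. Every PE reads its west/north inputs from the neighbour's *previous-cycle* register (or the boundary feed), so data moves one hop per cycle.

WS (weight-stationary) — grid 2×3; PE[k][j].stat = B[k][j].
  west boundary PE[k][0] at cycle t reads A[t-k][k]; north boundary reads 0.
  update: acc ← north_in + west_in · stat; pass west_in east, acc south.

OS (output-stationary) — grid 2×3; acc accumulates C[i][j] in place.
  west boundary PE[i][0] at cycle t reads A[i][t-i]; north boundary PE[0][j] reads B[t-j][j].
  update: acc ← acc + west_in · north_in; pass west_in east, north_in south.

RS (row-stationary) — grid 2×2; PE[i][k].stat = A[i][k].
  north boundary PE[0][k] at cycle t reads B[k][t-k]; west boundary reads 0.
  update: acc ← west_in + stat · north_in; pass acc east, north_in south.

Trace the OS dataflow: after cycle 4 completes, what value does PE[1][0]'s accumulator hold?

PE[1][0].acc = 68

OS 2×3: PE[1][0] cycle-by-cycle (with neighbour feeds):
  c0 r0c0: 18 / 3 / 6
  c0 r1c0: 0 / 0 / 0
  c1 r0c0: 42 / 6 / 4
  c1 r1c0: 36 / 6 / 6
  c2 r0c0: 42 / 0 / 0
  c2 r1c0: 68 / 8 / 4
  c3 r0c0: 42 / 0 / 0
  c3 r1c0: 68 / 0 / 0
  c4 r0c0: 42 / 0 / 0
  c4 r1c0: 68 / 0 / 0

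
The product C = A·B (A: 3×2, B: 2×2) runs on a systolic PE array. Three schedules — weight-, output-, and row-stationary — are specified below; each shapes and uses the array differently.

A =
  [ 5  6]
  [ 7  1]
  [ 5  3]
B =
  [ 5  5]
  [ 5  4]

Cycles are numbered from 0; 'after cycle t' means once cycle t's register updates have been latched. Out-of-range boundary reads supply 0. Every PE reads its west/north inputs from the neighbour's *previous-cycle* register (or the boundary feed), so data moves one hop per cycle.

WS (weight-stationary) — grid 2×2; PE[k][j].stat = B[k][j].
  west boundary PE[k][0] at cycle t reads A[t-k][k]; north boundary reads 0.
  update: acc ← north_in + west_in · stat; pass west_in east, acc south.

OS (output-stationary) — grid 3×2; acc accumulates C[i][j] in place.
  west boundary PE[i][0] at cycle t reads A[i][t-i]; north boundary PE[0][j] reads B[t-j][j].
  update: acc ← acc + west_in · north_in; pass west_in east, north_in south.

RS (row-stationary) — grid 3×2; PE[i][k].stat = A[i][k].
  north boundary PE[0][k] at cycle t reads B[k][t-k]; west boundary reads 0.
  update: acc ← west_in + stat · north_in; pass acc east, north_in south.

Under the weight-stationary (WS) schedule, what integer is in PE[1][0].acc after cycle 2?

PE[1][0].acc = 40

WS (2×2). Following PE[1][0] plus its west/north inputs:
  c0 r0c0: 25 / 5 / 25
  c0 r1c0: 0 / 0 / 0
  c1 r0c0: 35 / 7 / 35
  c1 r1c0: 55 / 6 / 55
  c2 r0c0: 25 / 5 / 25
  c2 r1c0: 40 / 1 / 40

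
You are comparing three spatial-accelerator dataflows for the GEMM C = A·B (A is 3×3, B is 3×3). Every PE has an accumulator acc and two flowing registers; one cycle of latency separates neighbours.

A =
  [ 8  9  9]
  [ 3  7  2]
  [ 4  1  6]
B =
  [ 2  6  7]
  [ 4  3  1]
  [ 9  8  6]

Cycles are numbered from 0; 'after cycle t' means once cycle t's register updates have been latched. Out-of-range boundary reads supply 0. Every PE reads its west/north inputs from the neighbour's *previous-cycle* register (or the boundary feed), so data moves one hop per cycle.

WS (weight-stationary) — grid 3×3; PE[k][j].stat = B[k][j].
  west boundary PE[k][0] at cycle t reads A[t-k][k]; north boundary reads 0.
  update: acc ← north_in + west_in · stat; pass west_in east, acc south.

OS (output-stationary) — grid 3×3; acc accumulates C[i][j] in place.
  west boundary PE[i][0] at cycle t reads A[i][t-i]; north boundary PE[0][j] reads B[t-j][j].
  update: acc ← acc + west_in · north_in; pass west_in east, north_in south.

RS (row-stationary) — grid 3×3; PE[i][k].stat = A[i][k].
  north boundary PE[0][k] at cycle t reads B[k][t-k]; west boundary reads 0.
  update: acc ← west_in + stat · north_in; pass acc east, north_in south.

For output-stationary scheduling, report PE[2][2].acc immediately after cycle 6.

Tracing OS — 3×3 array, target PE[2][2]:
  after 0 — PE[1][2] acc=0, pass-E 0, pass-S 0
  after 0 — PE[2][1] acc=0, pass-E 0, pass-S 0
  after 0 — PE[2][2] acc=0, pass-E 0, pass-S 0
  after 1 — PE[1][2] acc=0, pass-E 0, pass-S 0
  after 1 — PE[2][1] acc=0, pass-E 0, pass-S 0
  after 1 — PE[2][2] acc=0, pass-E 0, pass-S 0
  after 2 — PE[1][2] acc=0, pass-E 0, pass-S 0
  after 2 — PE[2][1] acc=0, pass-E 0, pass-S 0
  after 2 — PE[2][2] acc=0, pass-E 0, pass-S 0
  after 3 — PE[1][2] acc=21, pass-E 3, pass-S 7
  after 3 — PE[2][1] acc=24, pass-E 4, pass-S 6
  after 3 — PE[2][2] acc=0, pass-E 0, pass-S 0
  after 4 — PE[1][2] acc=28, pass-E 7, pass-S 1
  after 4 — PE[2][1] acc=27, pass-E 1, pass-S 3
  after 4 — PE[2][2] acc=28, pass-E 4, pass-S 7
  after 5 — PE[1][2] acc=40, pass-E 2, pass-S 6
  after 5 — PE[2][1] acc=75, pass-E 6, pass-S 8
  after 5 — PE[2][2] acc=29, pass-E 1, pass-S 1
  after 6 — PE[1][2] acc=40, pass-E 0, pass-S 0
  after 6 — PE[2][1] acc=75, pass-E 0, pass-S 0
  after 6 — PE[2][2] acc=65, pass-E 6, pass-S 6

PE[2][2].acc = 65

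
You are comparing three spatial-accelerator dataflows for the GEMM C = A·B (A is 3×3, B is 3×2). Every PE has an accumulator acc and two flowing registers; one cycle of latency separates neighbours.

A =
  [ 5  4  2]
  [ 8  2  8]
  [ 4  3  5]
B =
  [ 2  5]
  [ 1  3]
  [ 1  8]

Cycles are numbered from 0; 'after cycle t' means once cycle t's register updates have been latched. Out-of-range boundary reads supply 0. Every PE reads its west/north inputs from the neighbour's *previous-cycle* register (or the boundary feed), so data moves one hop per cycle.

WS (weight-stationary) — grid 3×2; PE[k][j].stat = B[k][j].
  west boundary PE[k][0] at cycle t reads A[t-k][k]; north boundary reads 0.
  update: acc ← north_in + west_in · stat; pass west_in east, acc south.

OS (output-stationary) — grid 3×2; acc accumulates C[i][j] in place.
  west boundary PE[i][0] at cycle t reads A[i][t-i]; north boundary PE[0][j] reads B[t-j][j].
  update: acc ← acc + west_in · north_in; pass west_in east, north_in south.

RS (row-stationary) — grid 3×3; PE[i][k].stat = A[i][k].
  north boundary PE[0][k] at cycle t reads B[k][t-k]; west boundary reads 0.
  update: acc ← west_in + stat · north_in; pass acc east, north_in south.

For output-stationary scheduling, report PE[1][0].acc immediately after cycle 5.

PE[1][0].acc = 26

OS 3×2: PE[1][0] cycle-by-cycle (with neighbour feeds):
  step 0 · PE0,0: acc=10; fwd→5 fwd↓2
  step 0 · PE1,0: acc=0; fwd→0 fwd↓0
  step 1 · PE0,0: acc=14; fwd→4 fwd↓1
  step 1 · PE1,0: acc=16; fwd→8 fwd↓2
  step 2 · PE0,0: acc=16; fwd→2 fwd↓1
  step 2 · PE1,0: acc=18; fwd→2 fwd↓1
  step 3 · PE0,0: acc=16; fwd→0 fwd↓0
  step 3 · PE1,0: acc=26; fwd→8 fwd↓1
  step 4 · PE0,0: acc=16; fwd→0 fwd↓0
  step 4 · PE1,0: acc=26; fwd→0 fwd↓0
  step 5 · PE0,0: acc=16; fwd→0 fwd↓0
  step 5 · PE1,0: acc=26; fwd→0 fwd↓0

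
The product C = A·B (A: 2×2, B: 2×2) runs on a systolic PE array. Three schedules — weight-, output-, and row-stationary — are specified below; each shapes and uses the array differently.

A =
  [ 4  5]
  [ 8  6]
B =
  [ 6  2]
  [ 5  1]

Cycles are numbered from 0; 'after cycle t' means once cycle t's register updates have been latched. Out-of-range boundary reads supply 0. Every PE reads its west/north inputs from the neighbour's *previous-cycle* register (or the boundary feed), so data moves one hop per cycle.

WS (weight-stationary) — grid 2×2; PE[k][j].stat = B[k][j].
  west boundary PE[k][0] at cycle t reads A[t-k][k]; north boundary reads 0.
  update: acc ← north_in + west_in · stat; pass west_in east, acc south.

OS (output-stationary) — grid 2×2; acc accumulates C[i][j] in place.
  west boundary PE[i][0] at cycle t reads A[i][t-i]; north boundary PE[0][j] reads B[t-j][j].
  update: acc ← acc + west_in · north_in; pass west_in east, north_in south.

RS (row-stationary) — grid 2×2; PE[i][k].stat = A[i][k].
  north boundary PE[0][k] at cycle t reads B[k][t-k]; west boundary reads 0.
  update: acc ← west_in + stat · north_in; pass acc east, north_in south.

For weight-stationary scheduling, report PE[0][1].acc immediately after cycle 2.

WS 2×2: PE[0][1] cycle-by-cycle (with neighbour feeds):
  after 0 — PE[0][0] acc=24, pass-E 4, pass-S 24
  after 0 — PE[0][1] acc=0, pass-E 0, pass-S 0
  after 1 — PE[0][0] acc=48, pass-E 8, pass-S 48
  after 1 — PE[0][1] acc=8, pass-E 4, pass-S 8
  after 2 — PE[0][0] acc=0, pass-E 0, pass-S 0
  after 2 — PE[0][1] acc=16, pass-E 8, pass-S 16

PE[0][1].acc = 16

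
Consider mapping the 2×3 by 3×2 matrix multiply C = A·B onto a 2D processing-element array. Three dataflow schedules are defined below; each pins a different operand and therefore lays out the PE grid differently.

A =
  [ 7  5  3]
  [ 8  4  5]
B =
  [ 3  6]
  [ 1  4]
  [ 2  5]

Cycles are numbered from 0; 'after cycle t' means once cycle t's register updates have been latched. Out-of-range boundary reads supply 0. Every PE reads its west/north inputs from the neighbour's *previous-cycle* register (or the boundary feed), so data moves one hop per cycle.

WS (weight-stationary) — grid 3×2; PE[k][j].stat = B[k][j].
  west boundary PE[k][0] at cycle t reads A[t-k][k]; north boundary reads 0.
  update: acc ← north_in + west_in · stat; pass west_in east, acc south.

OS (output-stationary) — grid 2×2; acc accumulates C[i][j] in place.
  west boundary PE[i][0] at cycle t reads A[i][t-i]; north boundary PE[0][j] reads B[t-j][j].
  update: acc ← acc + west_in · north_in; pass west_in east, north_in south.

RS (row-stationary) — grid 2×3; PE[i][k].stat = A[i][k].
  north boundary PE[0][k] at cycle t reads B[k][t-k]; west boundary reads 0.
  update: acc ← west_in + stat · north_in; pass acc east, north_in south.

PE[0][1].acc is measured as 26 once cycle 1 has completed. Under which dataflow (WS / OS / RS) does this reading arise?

dataflow = RS

WS [3×2] PE[0][1] across cycles:
  @0  [0,1]  acc 0  |  →0  ↓0
  @1  [0,1]  acc 42  |  →7  ↓42
OS [2×2] PE[0][1] across cycles:
  @0  [0,1]  acc 0  |  →0  ↓0
  @1  [0,1]  acc 42  |  →7  ↓6
RS [2×3] PE[0][1] across cycles:
  @0  [0,1]  acc 0  |  →0  ↓0
  @1  [0,1]  acc 26  |  →26  ↓1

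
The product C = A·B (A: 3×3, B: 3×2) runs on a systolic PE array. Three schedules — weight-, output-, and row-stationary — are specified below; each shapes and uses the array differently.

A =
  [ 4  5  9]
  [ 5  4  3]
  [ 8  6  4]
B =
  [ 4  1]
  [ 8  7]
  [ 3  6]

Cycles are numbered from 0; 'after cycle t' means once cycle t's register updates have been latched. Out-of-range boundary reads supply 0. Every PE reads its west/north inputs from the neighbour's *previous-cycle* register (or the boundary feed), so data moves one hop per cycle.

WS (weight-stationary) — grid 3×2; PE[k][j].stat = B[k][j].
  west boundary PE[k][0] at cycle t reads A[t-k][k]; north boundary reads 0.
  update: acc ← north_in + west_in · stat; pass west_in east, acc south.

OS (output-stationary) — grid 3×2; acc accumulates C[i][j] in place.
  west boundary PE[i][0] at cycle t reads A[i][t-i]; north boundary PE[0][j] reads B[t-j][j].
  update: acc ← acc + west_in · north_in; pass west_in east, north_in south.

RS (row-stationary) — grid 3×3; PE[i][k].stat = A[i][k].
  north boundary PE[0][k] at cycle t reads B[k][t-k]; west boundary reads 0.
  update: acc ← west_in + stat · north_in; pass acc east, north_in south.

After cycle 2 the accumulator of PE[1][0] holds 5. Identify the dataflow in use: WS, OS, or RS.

dataflow = RS

— WS: 3×2; PE[1][0] trace:
  @0  [1,0]  acc 0  |  →0  ↓0
  @1  [1,0]  acc 56  |  →5  ↓56
  @2  [1,0]  acc 52  |  →4  ↓52
— OS: 3×2; PE[1][0] trace:
  @0  [1,0]  acc 0  |  →0  ↓0
  @1  [1,0]  acc 20  |  →5  ↓4
  @2  [1,0]  acc 52  |  →4  ↓8
— RS: 3×3; PE[1][0] trace:
  @0  [1,0]  acc 0  |  →0  ↓0
  @1  [1,0]  acc 20  |  →20  ↓4
  @2  [1,0]  acc 5  |  →5  ↓1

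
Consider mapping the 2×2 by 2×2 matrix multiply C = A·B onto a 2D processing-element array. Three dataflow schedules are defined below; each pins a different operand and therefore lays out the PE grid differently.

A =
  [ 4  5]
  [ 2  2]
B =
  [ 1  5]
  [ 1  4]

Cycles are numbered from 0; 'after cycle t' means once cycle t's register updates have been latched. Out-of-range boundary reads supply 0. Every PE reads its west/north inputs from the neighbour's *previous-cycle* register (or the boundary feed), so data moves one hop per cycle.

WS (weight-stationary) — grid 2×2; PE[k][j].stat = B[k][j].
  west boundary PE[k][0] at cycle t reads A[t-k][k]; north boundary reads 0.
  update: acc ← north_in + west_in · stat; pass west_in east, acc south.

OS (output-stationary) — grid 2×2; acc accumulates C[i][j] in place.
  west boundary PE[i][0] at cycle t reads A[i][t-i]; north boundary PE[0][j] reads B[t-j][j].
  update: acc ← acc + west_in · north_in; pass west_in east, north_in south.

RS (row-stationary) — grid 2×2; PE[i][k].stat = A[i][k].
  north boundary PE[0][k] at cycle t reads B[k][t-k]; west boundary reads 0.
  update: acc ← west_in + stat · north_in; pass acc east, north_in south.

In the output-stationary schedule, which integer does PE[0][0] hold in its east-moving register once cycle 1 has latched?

OS (2×2). Following PE[0][0] plus its west/north inputs:
  step 0 · PE0,0: acc=4; fwd→4 fwd↓1
  step 1 · PE0,0: acc=9; fwd→5 fwd↓1

register = 5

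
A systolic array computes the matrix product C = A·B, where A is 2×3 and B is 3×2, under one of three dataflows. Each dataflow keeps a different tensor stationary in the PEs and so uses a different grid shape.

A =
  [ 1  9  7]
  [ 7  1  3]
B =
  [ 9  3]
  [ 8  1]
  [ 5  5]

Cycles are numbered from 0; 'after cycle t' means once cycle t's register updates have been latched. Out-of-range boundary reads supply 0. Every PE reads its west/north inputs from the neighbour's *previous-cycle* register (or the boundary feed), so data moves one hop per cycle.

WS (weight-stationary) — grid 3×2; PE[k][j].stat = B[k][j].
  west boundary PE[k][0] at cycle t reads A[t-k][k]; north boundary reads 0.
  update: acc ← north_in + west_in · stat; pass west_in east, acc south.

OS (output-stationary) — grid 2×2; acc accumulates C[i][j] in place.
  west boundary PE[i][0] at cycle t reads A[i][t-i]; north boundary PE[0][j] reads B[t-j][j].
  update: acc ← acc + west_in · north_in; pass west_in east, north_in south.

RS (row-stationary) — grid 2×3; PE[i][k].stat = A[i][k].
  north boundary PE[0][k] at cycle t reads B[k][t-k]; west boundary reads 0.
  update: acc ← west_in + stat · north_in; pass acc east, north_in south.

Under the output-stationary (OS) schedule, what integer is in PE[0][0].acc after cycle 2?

PE[0][0].acc = 116

OS (2×2). Following PE[0][0] plus its west/north inputs:
  [0] (0,0) acc=9 (h:1 v:9)
  [1] (0,0) acc=81 (h:9 v:8)
  [2] (0,0) acc=116 (h:7 v:5)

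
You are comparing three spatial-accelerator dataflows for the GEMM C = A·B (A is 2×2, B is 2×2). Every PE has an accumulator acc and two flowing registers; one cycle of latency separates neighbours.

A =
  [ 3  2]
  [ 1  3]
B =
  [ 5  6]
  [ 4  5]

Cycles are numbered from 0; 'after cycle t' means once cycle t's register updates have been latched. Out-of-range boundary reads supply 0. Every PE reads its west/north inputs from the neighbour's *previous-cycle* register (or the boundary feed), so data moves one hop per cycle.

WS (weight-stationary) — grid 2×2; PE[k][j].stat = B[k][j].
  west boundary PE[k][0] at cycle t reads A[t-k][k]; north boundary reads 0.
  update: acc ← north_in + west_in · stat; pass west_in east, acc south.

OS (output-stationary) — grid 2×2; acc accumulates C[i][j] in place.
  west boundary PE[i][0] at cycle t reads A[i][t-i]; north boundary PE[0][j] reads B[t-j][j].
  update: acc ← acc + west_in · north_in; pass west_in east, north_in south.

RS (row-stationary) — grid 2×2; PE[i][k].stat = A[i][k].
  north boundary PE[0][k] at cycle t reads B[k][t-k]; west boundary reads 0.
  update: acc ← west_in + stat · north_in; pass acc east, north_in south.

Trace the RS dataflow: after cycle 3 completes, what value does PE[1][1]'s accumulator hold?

RS (2×2). Following PE[1][1] plus its west/north inputs:
  [0] (0,1) acc=0 (h:0 v:0)
  [0] (1,0) acc=0 (h:0 v:0)
  [0] (1,1) acc=0 (h:0 v:0)
  [1] (0,1) acc=23 (h:23 v:4)
  [1] (1,0) acc=5 (h:5 v:5)
  [1] (1,1) acc=0 (h:0 v:0)
  [2] (0,1) acc=28 (h:28 v:5)
  [2] (1,0) acc=6 (h:6 v:6)
  [2] (1,1) acc=17 (h:17 v:4)
  [3] (0,1) acc=0 (h:0 v:0)
  [3] (1,0) acc=0 (h:0 v:0)
  [3] (1,1) acc=21 (h:21 v:5)

PE[1][1].acc = 21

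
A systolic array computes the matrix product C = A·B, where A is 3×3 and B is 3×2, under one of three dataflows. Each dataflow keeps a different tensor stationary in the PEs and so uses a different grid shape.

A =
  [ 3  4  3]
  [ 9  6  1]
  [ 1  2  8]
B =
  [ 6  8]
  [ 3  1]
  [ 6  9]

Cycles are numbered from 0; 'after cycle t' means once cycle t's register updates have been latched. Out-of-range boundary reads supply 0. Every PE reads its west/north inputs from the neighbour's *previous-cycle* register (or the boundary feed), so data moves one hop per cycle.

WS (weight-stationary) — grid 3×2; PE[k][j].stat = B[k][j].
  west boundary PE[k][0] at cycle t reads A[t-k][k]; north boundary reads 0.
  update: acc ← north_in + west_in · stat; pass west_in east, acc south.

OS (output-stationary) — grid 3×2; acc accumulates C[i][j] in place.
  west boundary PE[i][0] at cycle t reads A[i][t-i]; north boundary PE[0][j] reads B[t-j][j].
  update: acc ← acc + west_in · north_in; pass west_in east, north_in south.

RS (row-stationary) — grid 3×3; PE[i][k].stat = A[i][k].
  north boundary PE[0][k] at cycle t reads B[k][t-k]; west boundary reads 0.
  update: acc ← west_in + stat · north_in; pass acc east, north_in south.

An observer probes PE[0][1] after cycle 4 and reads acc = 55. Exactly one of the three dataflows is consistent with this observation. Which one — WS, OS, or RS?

dataflow = OS

WS [3×2] PE[0][1] across cycles:
  0: (0,1).acc=0  regs=<0,0>
  1: (0,1).acc=24  regs=<3,24>
  2: (0,1).acc=72  regs=<9,72>
  3: (0,1).acc=8  regs=<1,8>
  4: (0,1).acc=0  regs=<0,0>
OS [3×2] PE[0][1] across cycles:
  0: (0,1).acc=0  regs=<0,0>
  1: (0,1).acc=24  regs=<3,8>
  2: (0,1).acc=28  regs=<4,1>
  3: (0,1).acc=55  regs=<3,9>
  4: (0,1).acc=55  regs=<0,0>
RS [3×3] PE[0][1] across cycles:
  0: (0,1).acc=0  regs=<0,0>
  1: (0,1).acc=30  regs=<30,3>
  2: (0,1).acc=28  regs=<28,1>
  3: (0,1).acc=0  regs=<0,0>
  4: (0,1).acc=0  regs=<0,0>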